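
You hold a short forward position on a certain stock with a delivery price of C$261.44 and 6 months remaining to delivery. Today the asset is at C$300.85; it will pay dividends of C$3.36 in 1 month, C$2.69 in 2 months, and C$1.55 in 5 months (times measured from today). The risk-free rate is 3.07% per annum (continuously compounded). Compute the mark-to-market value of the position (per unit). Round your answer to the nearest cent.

PV(remaining dividends) I = 3.36·e^(−0.0307·1/12) + 2.69·e^(−0.0307·2/12) + 1.55·e^(−0.0307·5/12) = 7.5580
Current forward F = (S − I)·e^(rT) = (300.85 − 7.5580)·e^(0.0307·6/12) = 293.2920 × 1.015468 = 297.8286
Value (long) = (F − K)·e^(−rT) = (297.8286 − 261.44) × 0.984767 = 35.8343
Short position value = −(long value) = -C$35.83

-C$35.83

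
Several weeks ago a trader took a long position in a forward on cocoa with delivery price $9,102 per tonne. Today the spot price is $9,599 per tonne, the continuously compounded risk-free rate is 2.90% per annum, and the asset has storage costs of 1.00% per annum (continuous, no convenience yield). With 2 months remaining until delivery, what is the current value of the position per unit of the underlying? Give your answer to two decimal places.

$556.90 per tonne

Current fair forward for the remaining 2 months: F = S·e^((r + u)·T), (r + u) = 0.0290 + 0.0100 = 0.0390
F = 9599 · e^(0.0390 × 2/12) = 9599 × 1.00652117 = 9661.5967
Value of long forward = (F − K)·e^(−rT) = (9661.5967 − 9102) · e^(−0.0290·2/12)
= 559.5967 × 0.99517833 = 556.90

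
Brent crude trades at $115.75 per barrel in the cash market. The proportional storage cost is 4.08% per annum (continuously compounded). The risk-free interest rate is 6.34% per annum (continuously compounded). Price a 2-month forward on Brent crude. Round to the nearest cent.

$117.78 per barrel

Net carry = r + u − y = 0.0634 + 0.0408 − 0.0000 = 0.1042
F = S·e^((r+u−y)T) = 115.75 · e^(0.1042 × 2/12) = 115.75 · e^0.017367
= 115.75 × 1.017519 = $117.78 per barrel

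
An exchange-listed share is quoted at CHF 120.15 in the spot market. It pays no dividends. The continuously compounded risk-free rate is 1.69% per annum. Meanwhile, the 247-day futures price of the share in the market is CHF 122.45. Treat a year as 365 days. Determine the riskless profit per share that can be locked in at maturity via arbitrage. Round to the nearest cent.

Fair futures: F* = S·e^(carry·T), with carry = r = 0.0169
F* = 120.15 · e^(0.0169 × 247/365) = 120.15 · e^0.011436 = 120.15 × 1.011502 = CHF 121.5320
Market CHF 122.45 > fair CHF 121.5320: forward overpriced → cash-and-carry (buy spot, short the forward).
At maturity, profit = |F_mkt − F*| = |122.45 − 121.5320| = CHF 0.92 per share

CHF 0.92 per share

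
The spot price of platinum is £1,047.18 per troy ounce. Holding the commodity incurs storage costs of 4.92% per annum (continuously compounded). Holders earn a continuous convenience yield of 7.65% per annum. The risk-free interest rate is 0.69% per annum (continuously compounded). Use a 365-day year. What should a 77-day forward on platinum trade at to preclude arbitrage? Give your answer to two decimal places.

£1,042.68 per troy ounce

Net carry = r + u − y = 0.0069 + 0.0492 − 0.0765 = -0.0204
F = S·e^((r+u−y)T) = 1047.18 · e^(-0.0204 × 77/365) = 1047.18 · e^-0.00430356
= 1047.18 × 0.99570569 = £1,042.68 per troy ounce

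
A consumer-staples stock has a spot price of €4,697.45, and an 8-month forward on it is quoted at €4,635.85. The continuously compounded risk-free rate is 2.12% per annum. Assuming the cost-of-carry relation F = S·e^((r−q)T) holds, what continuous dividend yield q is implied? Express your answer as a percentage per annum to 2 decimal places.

From F = S·e^((r−q)T): (r − q) = ln(F/S)/T
ln(4635.85/4697.45) = ln(0.986887) = -0.013200
(r − q) = -0.013200 / (8/12) = -0.019800
q = r − ln(F/S)/T = 0.0212 + 0.019800 = 0.041000
q = 4.10%

4.10%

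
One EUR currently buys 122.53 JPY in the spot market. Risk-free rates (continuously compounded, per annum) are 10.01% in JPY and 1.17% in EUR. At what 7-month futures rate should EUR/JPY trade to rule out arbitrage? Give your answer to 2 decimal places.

F = S·e^((r_JPY − r_EUR)T) = 122.53 · e^((0.1001 − 0.0117) × 7/12)
= 122.53 · e^0.051567 = 122.53 × 1.052920
F = 129.01 JPY per EUR

129.01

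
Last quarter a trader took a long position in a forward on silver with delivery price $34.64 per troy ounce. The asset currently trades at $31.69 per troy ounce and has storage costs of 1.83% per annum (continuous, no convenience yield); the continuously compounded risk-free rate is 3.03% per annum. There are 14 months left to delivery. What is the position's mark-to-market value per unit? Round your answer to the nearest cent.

Current fair forward for the remaining 14 months: F = S·e^((r + u)·T), (r + u) = 0.0303 + 0.0183 = 0.0486
F = 31.69 · e^(0.0486 × 14/12) = 31.69 × 1.058338 = 33.5387
Value of long forward = (F − K)·e^(−rT) = (33.5387 − 34.64) · e^(−0.0303·14/12)
= -1.1013 × 0.965268 = -1.06

-$1.06 per troy ounce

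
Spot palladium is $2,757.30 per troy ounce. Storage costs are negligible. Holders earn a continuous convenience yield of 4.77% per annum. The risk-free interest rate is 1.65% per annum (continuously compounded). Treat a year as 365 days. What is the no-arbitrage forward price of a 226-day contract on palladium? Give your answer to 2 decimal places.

Net carry = r + u − y = 0.0165 + 0.0000 − 0.0477 = -0.0312
F = S·e^((r+u−y)T) = 2757.30 · e^(-0.0312 × 226/365) = 2757.30 · e^-0.01931836
= 2757.30 × 0.98086704 = $2,704.54 per troy ounce

$2,704.54 per troy ounce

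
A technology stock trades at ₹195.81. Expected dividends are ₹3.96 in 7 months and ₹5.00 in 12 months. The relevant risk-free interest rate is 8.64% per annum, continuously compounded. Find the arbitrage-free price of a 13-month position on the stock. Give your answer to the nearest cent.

₹205.85

PV(dividends) I = 3.96·e^(−0.0864·7/12) + 5.00·e^(−0.0864·12/12)
I = 3.7654 + 4.5861 = 8.3515
F = (S − I)·e^(rT) = (195.81 − 8.3515) · e^(0.0864·13/12)
= 187.4585 · e^0.093600 = 187.4585 × 1.098120 = ₹205.85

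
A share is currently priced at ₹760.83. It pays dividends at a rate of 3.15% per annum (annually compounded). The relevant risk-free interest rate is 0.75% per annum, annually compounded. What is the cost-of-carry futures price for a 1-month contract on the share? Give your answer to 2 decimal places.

₹759.34

F = S · (1+r)^T / (1+q)^T
= 760.83 × 1.000623 / 1.002588 = 760.83 × 0.998040
F = ₹759.34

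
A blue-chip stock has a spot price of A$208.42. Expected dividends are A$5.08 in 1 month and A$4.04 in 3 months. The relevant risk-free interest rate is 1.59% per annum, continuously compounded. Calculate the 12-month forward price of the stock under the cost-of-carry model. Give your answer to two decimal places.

A$202.52

PV(dividends) I = 5.08·e^(−0.0159·1/12) + 4.04·e^(−0.0159·3/12)
I = 5.0733 + 4.0240 = 9.0973
F = (S − I)·e^(rT) = (208.42 − 9.0973) · e^(0.0159·12/12)
= 199.3227 · e^0.015900 = 199.3227 × 1.016027 = A$202.52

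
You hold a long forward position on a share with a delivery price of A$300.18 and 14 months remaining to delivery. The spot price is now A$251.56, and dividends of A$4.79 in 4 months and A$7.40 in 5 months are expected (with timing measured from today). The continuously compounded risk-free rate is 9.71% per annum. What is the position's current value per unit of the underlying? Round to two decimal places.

-A$28.21

PV(remaining dividends) I = 4.79·e^(−0.0971·4/12) + 7.40·e^(−0.0971·5/12) = 11.7440
Current forward F = (S − I)·e^(rT) = (251.56 − 11.7440)·e^(0.0971·14/12) = 239.8160 × 1.119949 = 268.5817
Value (long) = (F − K)·e^(−rT) = (268.5817 − 300.18) × 0.892898 = -28.2141
Value = -A$28.21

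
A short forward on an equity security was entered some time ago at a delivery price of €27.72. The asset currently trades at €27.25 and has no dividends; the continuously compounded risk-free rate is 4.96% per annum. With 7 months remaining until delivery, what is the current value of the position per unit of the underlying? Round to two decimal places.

-€0.32

Current fair forward for the remaining 7 months: F = S·e^(r·T), r = 0.0496
F = 27.25 · e^(0.0496 × 7/12) = 27.25 × 1.029356 = 28.0500
Value of long forward = (F − K)·e^(−rT) = (28.0500 − 27.72) · e^(−0.0496·7/12)
= 0.3300 × 0.971481 = 0.32
Short position value = −(long value) = -€0.32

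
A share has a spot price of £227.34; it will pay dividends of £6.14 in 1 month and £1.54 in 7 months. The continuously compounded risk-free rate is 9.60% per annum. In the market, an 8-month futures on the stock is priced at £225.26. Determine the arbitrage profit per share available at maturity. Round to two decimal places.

£9.06 per share

PV(dividends) I = 6.14·e^(−0.0960·1/12) + 1.54·e^(−0.0960·7/12) = 7.5472
Fair futures F* = (S − I)·e^(rT) = (227.34 − 7.5472)·e^0.064000 = 219.7928 × 1.066092 = 234.3193
Market £225.26 < fair 234.3193: forward underpriced → reverse cash-and-carry (short the stock, invest proceeds at r, pay the dividends, go long the forward).
Profit at T = |F_mkt − F*| = |225.26 − 234.3193| = £9.06 per share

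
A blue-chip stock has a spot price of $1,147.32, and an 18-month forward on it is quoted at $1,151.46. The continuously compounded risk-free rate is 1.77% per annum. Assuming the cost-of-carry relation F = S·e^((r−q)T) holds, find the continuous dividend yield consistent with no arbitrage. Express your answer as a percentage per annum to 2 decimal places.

From F = S·e^((r−q)T): (r − q) = ln(F/S)/T
ln(1151.46/1147.32) = ln(1.003608) = 0.003602
(r − q) = 0.003602 / (18/12) = 0.002401
q = r − ln(F/S)/T = 0.0177 − 0.002401 = 0.015299
q = 1.53%

1.53%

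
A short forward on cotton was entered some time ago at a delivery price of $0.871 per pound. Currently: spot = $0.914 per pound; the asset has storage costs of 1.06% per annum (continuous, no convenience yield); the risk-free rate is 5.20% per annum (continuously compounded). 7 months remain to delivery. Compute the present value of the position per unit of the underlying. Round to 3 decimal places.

-$0.075 per pound

Current fair forward for the remaining 7 months: F = S·e^((r + u)·T), (r + u) = 0.0520 + 0.0106 = 0.0626
F = 0.914 · e^(0.0626 × 7/12) = 0.914 × 1.037192 = 0.9480
Value of long forward = (F − K)·e^(−rT) = (0.9480 − 0.871) · e^(−0.0520·7/12)
= 0.0770 × 0.970122 = 0.075
Short position value = −(long value) = -$0.075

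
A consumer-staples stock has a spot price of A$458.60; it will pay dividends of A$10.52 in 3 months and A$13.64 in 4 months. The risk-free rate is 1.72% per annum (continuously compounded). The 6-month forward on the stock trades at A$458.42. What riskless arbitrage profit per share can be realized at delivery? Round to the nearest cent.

A$20.10 per share

PV(dividends) I = 10.52·e^(−0.0172·3/12) + 13.64·e^(−0.0172·4/12) = 24.0369
Fair forward F* = (S − I)·e^(rT) = (458.60 − 24.0369)·e^0.008600 = 434.5631 × 1.008637 = 438.3164
Market A$458.42 > fair 438.3164: forward overpriced → cash-and-carry (borrow at r, buy the stock and collect the dividends, short the forward).
Profit at T = |F_mkt − F*| = |458.42 − 438.3164| = A$20.10 per share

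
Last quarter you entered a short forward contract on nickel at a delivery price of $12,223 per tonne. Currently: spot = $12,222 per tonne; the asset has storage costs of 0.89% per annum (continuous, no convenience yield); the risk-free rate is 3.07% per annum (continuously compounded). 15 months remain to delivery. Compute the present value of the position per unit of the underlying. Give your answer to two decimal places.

-$595.90 per tonne

Current fair forward for the remaining 15 months: F = S·e^((r + u)·T), (r + u) = 0.0307 + 0.0089 = 0.0396
F = 12222 · e^(0.0396 × 15/12) = 12222 × 1.05074559 = 12842.2126
Value of long forward = (F − K)·e^(−rT) = (12842.2126 − 12223) · e^(−0.0307·15/12)
= 619.2126 × 0.96235199 = 595.90
Short position value = −(long value) = -$595.90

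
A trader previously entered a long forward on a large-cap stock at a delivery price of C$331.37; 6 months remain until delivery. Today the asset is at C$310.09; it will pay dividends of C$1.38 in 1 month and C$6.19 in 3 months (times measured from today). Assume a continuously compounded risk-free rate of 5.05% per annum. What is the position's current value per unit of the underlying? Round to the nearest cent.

PV(remaining dividends) I = 1.38·e^(−0.0505·1/12) + 6.19·e^(−0.0505·3/12) = 7.4865
Current forward F = (S − I)·e^(rT) = (310.09 − 7.4865)·e^(0.0505·6/12) = 302.6035 × 1.025571 = 310.3414
Value (long) = (F − K)·e^(−rT) = (310.3414 − 331.37) × 0.975066 = -20.5043
Value = -C$20.50

-C$20.50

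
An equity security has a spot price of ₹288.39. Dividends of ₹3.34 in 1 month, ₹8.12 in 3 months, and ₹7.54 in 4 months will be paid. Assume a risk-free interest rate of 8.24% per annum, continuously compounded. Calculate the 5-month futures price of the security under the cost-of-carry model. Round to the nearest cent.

₹279.21

PV(dividends) I = 3.34·e^(−0.0824·1/12) + 8.12·e^(−0.0824·3/12) + 7.54·e^(−0.0824·4/12)
I = 3.3171 + 7.9544 + 7.3357 = 18.6072
F = (S − I)·e^(rT) = (288.39 − 18.6072) · e^(0.0824·5/12)
= 269.7828 · e^0.034333 = 269.7828 × 1.034929 = ₹279.21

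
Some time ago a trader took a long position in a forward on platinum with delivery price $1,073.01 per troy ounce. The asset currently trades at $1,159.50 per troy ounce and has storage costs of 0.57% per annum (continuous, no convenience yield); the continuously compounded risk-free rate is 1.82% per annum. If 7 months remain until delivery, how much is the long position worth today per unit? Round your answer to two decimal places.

$101.68 per troy ounce

Current fair forward for the remaining 7 months: F = S·e^((r + u)·T), (r + u) = 0.0182 + 0.0057 = 0.0239
F = 1159.50 · e^(0.0239 × 7/12) = 1159.50 × 1.01403930 = 1175.7786
Value of long forward = (F − K)·e^(−rT) = (1175.7786 − 1073.01) · e^(−0.0182·7/12)
= 102.7686 × 0.98943949 = 101.68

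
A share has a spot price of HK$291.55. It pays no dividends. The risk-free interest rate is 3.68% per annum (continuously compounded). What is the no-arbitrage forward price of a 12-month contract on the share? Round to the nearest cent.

F = S·e^(rT) = 291.55 · e^(0.0368 × 12/12)
= 291.55 · e^0.036800 = 291.55 × 1.037486
F = HK$302.48

HK$302.48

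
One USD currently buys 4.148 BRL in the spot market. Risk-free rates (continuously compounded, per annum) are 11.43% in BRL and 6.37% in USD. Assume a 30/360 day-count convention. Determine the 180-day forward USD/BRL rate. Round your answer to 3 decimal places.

F = S·e^((r_BRL − r_USD)T) = 4.148 · e^((0.1143 − 0.0637) × 180/360)
= 4.148 · e^0.025300 = 4.148 × 1.025623
F = 4.254 BRL per USD

4.254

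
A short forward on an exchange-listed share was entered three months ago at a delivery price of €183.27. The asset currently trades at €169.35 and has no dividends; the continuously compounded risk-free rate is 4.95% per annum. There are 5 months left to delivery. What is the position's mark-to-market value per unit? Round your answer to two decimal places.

Current fair forward for the remaining 5 months: F = S·e^(r·T), r = 0.0495
F = 169.35 · e^(0.0495 × 5/12) = 169.35 × 1.020839 = 172.8791
Value of long forward = (F − K)·e^(−rT) = (172.8791 − 183.27) · e^(−0.0495·5/12)
= -10.3909 × 0.979586 = -10.18
Short position value = −(long value) = €10.18

€10.18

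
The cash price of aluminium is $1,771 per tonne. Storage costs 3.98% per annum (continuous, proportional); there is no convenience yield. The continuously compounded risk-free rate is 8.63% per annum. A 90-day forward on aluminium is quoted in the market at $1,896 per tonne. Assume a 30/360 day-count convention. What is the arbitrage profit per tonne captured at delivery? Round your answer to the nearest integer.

$68 per tonne

Fair forward: F* = S·e^(carry·T), with carry = (r + u) = 0.0863 + 0.0398 = 0.1261
F* = 1771 · e^(0.1261 × 90/360) = 1771 · e^0.031525 = 1771 × 1.032027 = $1827.7198
Market $1896 > fair $1827.7198: forward overpriced → cash-and-carry (buy spot, short the forward).
At maturity, profit = |F_mkt − F*| = |1896 − 1827.7198| = $68 per tonne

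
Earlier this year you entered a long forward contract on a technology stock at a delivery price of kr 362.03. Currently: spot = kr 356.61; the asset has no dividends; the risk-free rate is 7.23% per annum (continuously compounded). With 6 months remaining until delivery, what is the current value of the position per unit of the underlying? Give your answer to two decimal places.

kr 7.43

Current fair forward for the remaining 6 months: F = S·e^(r·T), r = 0.0723
F = 356.61 · e^(0.0723 × 6/12) = 356.61 × 1.036811 = 369.7372
Value of long forward = (F − K)·e^(−rT) = (369.7372 − 362.03) · e^(−0.0723·6/12)
= 7.7072 × 0.964496 = 7.43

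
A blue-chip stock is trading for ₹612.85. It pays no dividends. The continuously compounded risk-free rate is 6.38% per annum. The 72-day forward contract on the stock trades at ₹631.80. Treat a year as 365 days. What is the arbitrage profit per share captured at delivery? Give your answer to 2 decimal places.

₹11.19 per share

Fair forward: F* = S·e^(carry·T), with carry = r = 0.0638
F* = 612.85 · e^(0.0638 × 72/365) = 612.85 · e^0.012585 = 612.85 × 1.012665 = ₹620.6117
Market ₹631.80 > fair ₹620.6117: forward overpriced → cash-and-carry (buy spot, short the forward).
At maturity, profit = |F_mkt − F*| = |631.80 − 620.6117| = ₹11.19 per share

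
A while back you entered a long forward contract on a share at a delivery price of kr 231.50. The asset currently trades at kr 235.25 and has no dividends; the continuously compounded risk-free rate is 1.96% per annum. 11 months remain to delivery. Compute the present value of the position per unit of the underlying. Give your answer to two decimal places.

Current fair forward for the remaining 11 months: F = S·e^(r·T), r = 0.0196
F = 235.25 · e^(0.0196 × 11/12) = 235.25 × 1.018129 = 239.5148
Value of long forward = (F − K)·e^(−rT) = (239.5148 − 231.50) · e^(−0.0196·11/12)
= 8.0148 × 0.982194 = 7.87

kr 7.87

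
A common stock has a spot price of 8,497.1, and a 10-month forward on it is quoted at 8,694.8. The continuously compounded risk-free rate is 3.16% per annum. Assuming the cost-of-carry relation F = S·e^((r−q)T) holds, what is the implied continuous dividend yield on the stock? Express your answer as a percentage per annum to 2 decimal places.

From F = S·e^((r−q)T): (r − q) = ln(F/S)/T
ln(8694.8/8497.1) = ln(1.023267) = 0.023000
(r − q) = 0.023000 / (10/12) = 0.027600
q = r − ln(F/S)/T = 0.0316 − 0.027600 = 0.004000
q = 0.40%

0.40%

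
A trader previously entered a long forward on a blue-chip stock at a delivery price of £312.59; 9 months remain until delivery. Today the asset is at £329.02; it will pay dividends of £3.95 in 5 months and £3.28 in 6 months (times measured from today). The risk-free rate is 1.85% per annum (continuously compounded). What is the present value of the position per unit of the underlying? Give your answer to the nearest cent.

£13.57

PV(remaining dividends) I = 3.95·e^(−0.0185·5/12) + 3.28·e^(−0.0185·6/12) = 7.1695
Current forward F = (S − I)·e^(rT) = (329.02 − 7.1695)·e^(0.0185·9/12) = 321.8505 × 1.013972 = 326.3474
Value (long) = (F − K)·e^(−rT) = (326.3474 − 312.59) × 0.986221 = 13.5678
Value = £13.57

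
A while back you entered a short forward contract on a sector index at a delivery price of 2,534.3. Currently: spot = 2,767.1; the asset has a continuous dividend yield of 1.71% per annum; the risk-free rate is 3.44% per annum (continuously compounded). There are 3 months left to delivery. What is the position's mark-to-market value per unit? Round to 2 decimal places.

Current fair forward for the remaining 3 months: F = S·e^((r − q)·T), (r − q) = 0.0344 − 0.0171 = 0.0173
F = 2767.1 · e^(0.0173 × 3/12) = 2767.1 × 1.00433437 = 2779.0936
Value of long forward = (F − K)·e^(−rT) = (2779.0936 − 2534.3) · e^(−0.0344·3/12)
= 244.7936 × 0.99143687 = 242.70
Short position value = −(long value) = -242.70

-242.70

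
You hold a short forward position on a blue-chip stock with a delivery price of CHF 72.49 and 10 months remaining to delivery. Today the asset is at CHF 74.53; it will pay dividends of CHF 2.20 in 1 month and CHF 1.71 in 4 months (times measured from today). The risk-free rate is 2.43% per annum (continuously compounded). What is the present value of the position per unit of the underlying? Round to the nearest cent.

PV(remaining dividends) I = 2.20·e^(−0.0243·1/12) + 1.71·e^(−0.0243·4/12) = 3.8918
Current forward F = (S − I)·e^(rT) = (74.53 − 3.8918)·e^(0.0243·10/12) = 70.6382 × 1.020456 = 72.0832
Value (long) = (F − K)·e^(−rT) = (72.0832 − 72.49) × 0.979954 = -0.3986
Short position value = −(long value) = CHF 0.40

CHF 0.40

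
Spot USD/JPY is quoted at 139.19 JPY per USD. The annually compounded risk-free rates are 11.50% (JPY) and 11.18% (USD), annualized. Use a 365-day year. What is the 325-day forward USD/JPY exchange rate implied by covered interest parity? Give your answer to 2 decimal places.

139.55

By covered interest parity, F = S · (1+r_JPY)^T / (1+r_USD)^T
= 139.19 × 1.101778 / 1.098962 = 139.19 × 1.002562
F = 139.55 JPY per USD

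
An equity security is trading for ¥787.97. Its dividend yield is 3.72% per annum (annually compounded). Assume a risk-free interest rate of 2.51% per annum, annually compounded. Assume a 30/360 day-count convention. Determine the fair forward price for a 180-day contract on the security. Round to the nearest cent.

F = S · (1+r)^T / (1+q)^T
= 787.97 × 1.012472 / 1.018430 = 787.97 × 0.994150
F = ¥783.36

¥783.36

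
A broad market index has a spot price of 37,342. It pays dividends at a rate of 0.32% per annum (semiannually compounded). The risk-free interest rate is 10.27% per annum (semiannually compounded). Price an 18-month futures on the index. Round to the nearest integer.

43,187

F = S · (1+r/2)^(2T) / (1+q/2)^(2T)
= 37342 × 1.162096 / 1.004808 = 37342 × 1.156535
F = 43,187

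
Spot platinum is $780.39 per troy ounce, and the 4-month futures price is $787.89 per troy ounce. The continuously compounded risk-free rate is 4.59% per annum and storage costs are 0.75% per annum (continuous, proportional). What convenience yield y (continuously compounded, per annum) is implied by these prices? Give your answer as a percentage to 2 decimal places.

2.47%

F = S·e^((r+u−y)T) ⇒ (r+u−y) = ln(F/S)/T
ln(787.89/780.39) = 0.009565; /T ⇒ 0.028695
y = r + u − ln(F/S)/T = 0.0459 + 0.0075 − 0.028695 = 0.024705
y = 2.47%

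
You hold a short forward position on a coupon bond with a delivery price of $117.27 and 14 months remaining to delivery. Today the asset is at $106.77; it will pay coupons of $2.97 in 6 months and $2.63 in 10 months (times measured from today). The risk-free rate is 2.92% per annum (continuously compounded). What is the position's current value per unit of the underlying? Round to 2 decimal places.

$12.07

PV(remaining coupons) I = 2.97·e^(−0.0292·6/12) + 2.63·e^(−0.0292·10/12) = 5.4937
Current forward F = (S − I)·e^(rT) = (106.77 − 5.4937)·e^(0.0292·14/12) = 101.2763 × 1.034654 = 104.7859
Value (long) = (F − K)·e^(−rT) = (104.7859 − 117.27) × 0.966507 = -12.0660
Short position value = −(long value) = $12.07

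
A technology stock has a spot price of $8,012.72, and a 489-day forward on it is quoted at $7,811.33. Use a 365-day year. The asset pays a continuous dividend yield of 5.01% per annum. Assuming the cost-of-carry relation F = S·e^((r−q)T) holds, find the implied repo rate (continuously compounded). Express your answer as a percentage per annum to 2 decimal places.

3.11%

From F = S·e^((r−q)T): (r − q) = ln(F/S)/T
ln(7811.33/8012.72) = ln(0.974866) = -0.025455
(r − q) = -0.025455 / (489/365) = -0.019000
r = ln(F/S)/T + q = -0.019000 + 0.0501 = 0.031100
r = 3.11%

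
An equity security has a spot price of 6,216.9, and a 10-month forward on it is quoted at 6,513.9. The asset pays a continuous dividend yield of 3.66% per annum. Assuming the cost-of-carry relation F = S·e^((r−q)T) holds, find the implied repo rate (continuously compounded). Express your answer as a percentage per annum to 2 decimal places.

From F = S·e^((r−q)T): (r − q) = ln(F/S)/T
ln(6513.9/6216.9) = ln(1.047773) = 0.046667
(r − q) = 0.046667 / (10/12) = 0.056000
r = ln(F/S)/T + q = 0.056000 + 0.0366 = 0.092600
r = 9.26%

9.26%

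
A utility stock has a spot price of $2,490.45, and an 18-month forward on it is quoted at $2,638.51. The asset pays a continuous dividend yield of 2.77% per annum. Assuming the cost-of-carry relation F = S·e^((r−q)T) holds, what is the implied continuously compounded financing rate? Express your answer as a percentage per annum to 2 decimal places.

From F = S·e^((r−q)T): (r − q) = ln(F/S)/T
ln(2638.51/2490.45) = ln(1.059451) = 0.057751
(r − q) = 0.057751 / (18/12) = 0.038501
r = ln(F/S)/T + q = 0.038501 + 0.0277 = 0.066201
r = 6.62%

6.62%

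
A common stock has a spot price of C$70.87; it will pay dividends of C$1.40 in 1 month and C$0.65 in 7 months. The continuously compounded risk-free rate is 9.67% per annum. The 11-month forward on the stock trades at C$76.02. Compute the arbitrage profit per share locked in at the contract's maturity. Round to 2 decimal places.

PV(dividends) I = 1.40·e^(−0.0967·1/12) + 0.65·e^(−0.0967·7/12) = 2.0031
Fair forward F* = (S − I)·e^(rT) = (70.87 − 2.0031)·e^0.088642 = 68.8669 × 1.092689 = 75.2501
Market C$76.02 > fair 75.2501: forward overpriced → cash-and-carry (borrow at r, buy the stock and collect the dividends, short the forward).
Profit at T = |F_mkt − F*| = |76.02 − 75.2501| = C$0.77 per share

C$0.77 per share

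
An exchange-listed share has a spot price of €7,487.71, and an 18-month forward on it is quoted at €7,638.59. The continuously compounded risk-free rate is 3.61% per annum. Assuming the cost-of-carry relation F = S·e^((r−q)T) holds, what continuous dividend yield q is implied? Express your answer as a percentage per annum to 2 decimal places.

2.28%

From F = S·e^((r−q)T): (r − q) = ln(F/S)/T
ln(7638.59/7487.71) = ln(1.020150) = 0.019950
(r − q) = 0.019950 / (18/12) = 0.013300
q = r − ln(F/S)/T = 0.0361 − 0.013300 = 0.022800
q = 2.28%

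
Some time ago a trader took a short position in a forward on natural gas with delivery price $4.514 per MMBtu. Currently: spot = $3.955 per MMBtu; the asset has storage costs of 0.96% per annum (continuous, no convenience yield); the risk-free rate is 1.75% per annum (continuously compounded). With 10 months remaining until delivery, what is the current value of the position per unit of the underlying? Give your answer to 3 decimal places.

Current fair forward for the remaining 10 months: F = S·e^((r + u)·T), (r + u) = 0.0175 + 0.0096 = 0.0271
F = 3.955 · e^(0.0271 × 10/12) = 3.955 × 1.022840 = 4.0453
Value of long forward = (F − K)·e^(−rT) = (4.0453 − 4.514) · e^(−0.0175·10/12)
= -0.4687 × 0.985522 = -0.462
Short position value = −(long value) = $0.462

$0.462 per MMBtu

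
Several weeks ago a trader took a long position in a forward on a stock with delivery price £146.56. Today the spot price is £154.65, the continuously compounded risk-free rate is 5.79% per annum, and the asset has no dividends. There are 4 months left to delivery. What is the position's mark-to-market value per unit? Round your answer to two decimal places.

Current fair forward for the remaining 4 months: F = S·e^(r·T), r = 0.0579
F = 154.65 · e^(0.0579 × 4/12) = 154.65 × 1.019487 = 157.6637
Value of long forward = (F − K)·e^(−rT) = (157.6637 − 146.56) · e^(−0.0579·4/12)
= 11.1037 × 0.980885 = 10.89

£10.89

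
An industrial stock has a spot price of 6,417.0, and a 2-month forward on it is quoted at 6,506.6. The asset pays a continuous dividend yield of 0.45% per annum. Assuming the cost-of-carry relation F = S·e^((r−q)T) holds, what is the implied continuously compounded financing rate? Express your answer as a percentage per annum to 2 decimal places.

8.77%

From F = S·e^((r−q)T): (r − q) = ln(F/S)/T
ln(6506.6/6417.0) = ln(1.013963) = 0.013866
(r − q) = 0.013866 / (2/12) = 0.083196
r = ln(F/S)/T + q = 0.083196 + 0.0045 = 0.087696
r = 8.77%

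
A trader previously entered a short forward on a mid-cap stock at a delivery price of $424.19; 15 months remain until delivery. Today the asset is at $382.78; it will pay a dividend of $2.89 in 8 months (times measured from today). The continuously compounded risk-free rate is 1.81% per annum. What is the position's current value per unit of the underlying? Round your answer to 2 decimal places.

PV(remaining dividends) I = 2.89·e^(−0.0181·8/12) = 2.8553
Current forward F = (S − I)·e^(rT) = (382.78 − 2.8553)·e^(0.0181·15/12) = 379.9247 × 1.022883 = 388.6185
Value (long) = (F − K)·e^(−rT) = (388.6185 − 424.19) × 0.977629 = -34.7757
Short position value = −(long value) = $34.78

$34.78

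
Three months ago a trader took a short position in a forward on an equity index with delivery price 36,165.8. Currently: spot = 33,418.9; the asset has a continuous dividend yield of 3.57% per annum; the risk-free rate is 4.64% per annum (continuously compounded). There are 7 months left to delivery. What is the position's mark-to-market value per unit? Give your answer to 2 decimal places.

Current fair forward for the remaining 7 months: F = S·e^((r − q)·T), (r − q) = 0.0464 − 0.0357 = 0.0107
F = 33418.9 · e^(0.0107 × 7/12) = 33418.9 × 1.00626119 = 33628.1421
Value of long forward = (F − K)·e^(−rT) = (33628.1421 − 36165.8) · e^(−0.0464·7/12)
= -2537.6579 × 0.97329635 = -2469.89
Short position value = −(long value) = 2469.89

2469.89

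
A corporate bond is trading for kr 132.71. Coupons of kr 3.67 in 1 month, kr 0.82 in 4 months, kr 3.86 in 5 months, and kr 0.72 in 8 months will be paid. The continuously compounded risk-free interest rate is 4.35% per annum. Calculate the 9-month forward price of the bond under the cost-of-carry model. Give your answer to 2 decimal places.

PV(coupons) I = 3.67·e^(−0.0435·1/12) + 0.82·e^(−0.0435·4/12) + 3.86·e^(−0.0435·5/12) + 0.72·e^(−0.0435·8/12)
I = 3.6567 + 0.8082 + 3.7907 + 0.6994 = 8.9550
F = (S − I)·e^(rT) = (132.71 − 8.9550) · e^(0.0435·9/12)
= 123.7550 · e^0.032625 = 123.7550 × 1.033163 = kr 127.86

kr 127.86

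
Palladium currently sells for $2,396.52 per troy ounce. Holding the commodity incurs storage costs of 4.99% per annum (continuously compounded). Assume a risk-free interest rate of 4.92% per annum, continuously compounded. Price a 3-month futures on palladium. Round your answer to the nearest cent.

$2,456.64 per troy ounce

Net carry = r + u − y = 0.0492 + 0.0499 − 0.0000 = 0.0991
F = S·e^((r+u−y)T) = 2396.52 · e^(0.0991 × 3/12) = 2396.52 · e^0.02477500
= 2396.52 × 1.02508445 = $2,456.64 per troy ounce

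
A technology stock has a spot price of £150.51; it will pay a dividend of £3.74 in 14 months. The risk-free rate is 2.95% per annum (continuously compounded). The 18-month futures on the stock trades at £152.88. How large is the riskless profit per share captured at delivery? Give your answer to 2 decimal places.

PV(dividends) I = 3.74·e^(−0.0295·14/12) = 3.6135
Fair futures F* = (S − I)·e^(rT) = (150.51 − 3.6135)·e^0.044250 = 146.8965 × 1.045244 = 153.5427
Market £152.88 < fair 153.5427: forward underpriced → reverse cash-and-carry (short the stock, invest proceeds at r, pay the dividends, go long the forward).
Profit at T = |F_mkt − F*| = |152.88 − 153.5427| = £0.66 per share

£0.66 per share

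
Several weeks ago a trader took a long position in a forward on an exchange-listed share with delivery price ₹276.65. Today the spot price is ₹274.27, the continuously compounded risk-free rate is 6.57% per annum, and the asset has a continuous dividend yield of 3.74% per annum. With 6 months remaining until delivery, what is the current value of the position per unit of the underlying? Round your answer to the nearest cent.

Current fair forward for the remaining 6 months: F = S·e^((r − q)·T), (r − q) = 0.0657 − 0.0374 = 0.0283
F = 274.27 · e^(0.0283 × 6/12) = 274.27 × 1.014251 = 278.1786
Value of long forward = (F − K)·e^(−rT) = (278.1786 − 276.65) · e^(−0.0657·6/12)
= 1.5286 × 0.967684 = 1.48

₹1.48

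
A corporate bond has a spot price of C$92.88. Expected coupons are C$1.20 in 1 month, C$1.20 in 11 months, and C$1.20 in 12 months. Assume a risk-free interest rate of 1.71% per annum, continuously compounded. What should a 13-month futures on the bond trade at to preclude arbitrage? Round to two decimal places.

PV(coupons) I = 1.20·e^(−0.0171·1/12) + 1.20·e^(−0.0171·11/12) + 1.20·e^(−0.0171·12/12)
I = 1.1983 + 1.1813 + 1.1797 = 3.5593
F = (S − I)·e^(rT) = (92.88 − 3.5593) · e^(0.0171·13/12)
= 89.3207 · e^0.018525 = 89.3207 × 1.018698 = C$90.99

C$90.99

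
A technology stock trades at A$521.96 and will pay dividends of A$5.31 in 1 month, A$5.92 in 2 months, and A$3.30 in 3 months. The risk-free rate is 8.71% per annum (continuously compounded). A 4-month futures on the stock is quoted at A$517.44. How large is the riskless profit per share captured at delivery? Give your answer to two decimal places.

PV(dividends) I = 5.31·e^(−0.0871·1/12) + 5.92·e^(−0.0871·2/12) + 3.30·e^(−0.0871·3/12) = 14.3352
Fair futures F* = (S − I)·e^(rT) = (521.96 − 14.3352)·e^0.029033 = 507.6248 × 1.029459 = 522.5789
Market A$517.44 < fair 522.5789: forward underpriced → reverse cash-and-carry (short the stock, invest proceeds at r, pay the dividends, go long the forward).
Profit at T = |F_mkt − F*| = |517.44 − 522.5789| = A$5.14 per share

A$5.14 per share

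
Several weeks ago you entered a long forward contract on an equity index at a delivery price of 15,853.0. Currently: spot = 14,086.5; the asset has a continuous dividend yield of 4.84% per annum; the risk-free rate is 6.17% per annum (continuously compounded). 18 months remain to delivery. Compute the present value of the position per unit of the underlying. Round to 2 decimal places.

Current fair forward for the remaining 18 months: F = S·e^((r − q)·T), (r − q) = 0.0617 − 0.0484 = 0.0133
F = 14086.5 · e^(0.0133 × 18/12) = 14086.5 × 1.02015033 = 14370.3476
Value of long forward = (F − K)·e^(−rT) = (14370.3476 − 15853.0) · e^(−0.0617·18/12)
= -1482.6524 × 0.91160363 = -1351.59

-1351.59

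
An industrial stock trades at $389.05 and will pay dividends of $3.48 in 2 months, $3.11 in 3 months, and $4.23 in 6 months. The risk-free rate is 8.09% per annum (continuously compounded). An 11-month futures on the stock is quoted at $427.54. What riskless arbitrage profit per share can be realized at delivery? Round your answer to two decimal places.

PV(dividends) I = 3.48·e^(−0.0809·2/12) + 3.11·e^(−0.0809·3/12) + 4.23·e^(−0.0809·6/12) = 10.5434
Fair futures F* = (S − I)·e^(rT) = (389.05 − 10.5434)·e^0.074158 = 378.5066 × 1.076977 = 407.6429
Market $427.54 > fair 407.6429: forward overpriced → cash-and-carry (borrow at r, buy the stock and collect the dividends, short the forward).
Profit at T = |F_mkt − F*| = |427.54 − 407.6429| = $19.90 per share

$19.90 per share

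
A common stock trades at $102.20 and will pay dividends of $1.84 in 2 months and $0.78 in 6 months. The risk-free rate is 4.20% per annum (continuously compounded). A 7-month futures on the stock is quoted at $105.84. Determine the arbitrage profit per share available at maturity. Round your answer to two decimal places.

$3.76 per share

PV(dividends) I = 1.84·e^(−0.0420·2/12) + 0.78·e^(−0.0420·6/12) = 2.5910
Fair futures F* = (S − I)·e^(rT) = (102.20 − 2.5910)·e^0.024500 = 99.6090 × 1.024803 = 102.0796
Market $105.84 > fair 102.0796: forward overpriced → cash-and-carry (borrow at r, buy the stock and collect the dividends, short the forward).
Profit at T = |F_mkt − F*| = |105.84 − 102.0796| = $3.76 per share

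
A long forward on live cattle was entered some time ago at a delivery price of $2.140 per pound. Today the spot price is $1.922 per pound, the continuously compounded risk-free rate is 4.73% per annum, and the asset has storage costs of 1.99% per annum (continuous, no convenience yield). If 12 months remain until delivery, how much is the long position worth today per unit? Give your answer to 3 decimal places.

-$0.081 per pound

Current fair forward for the remaining 12 months: F = S·e^((r + u)·T), (r + u) = 0.0473 + 0.0199 = 0.0672
F = 1.922 · e^(0.0672 × 12/12) = 1.922 × 1.069509 = 2.0556
Value of long forward = (F − K)·e^(−rT) = (2.0556 − 2.140) · e^(−0.0473·12/12)
= -0.0844 × 0.953801 = -0.081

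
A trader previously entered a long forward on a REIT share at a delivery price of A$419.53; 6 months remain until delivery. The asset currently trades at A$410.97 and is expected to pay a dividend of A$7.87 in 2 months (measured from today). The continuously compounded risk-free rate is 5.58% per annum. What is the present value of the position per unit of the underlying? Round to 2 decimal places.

-A$4.81

PV(remaining dividends) I = 7.87·e^(−0.0558·2/12) = 7.7971
Current forward F = (S − I)·e^(rT) = (410.97 − 7.7971)·e^(0.0558·6/12) = 403.1729 × 1.028293 = 414.5799
Value (long) = (F − K)·e^(−rT) = (414.5799 − 419.53) × 0.972486 = -4.8139
Value = -A$4.81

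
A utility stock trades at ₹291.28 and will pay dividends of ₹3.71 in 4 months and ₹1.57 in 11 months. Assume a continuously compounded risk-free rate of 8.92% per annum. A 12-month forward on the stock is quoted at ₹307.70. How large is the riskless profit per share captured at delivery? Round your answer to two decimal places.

PV(dividends) I = 3.71·e^(−0.0892·4/12) + 1.57·e^(−0.0892·11/12) = 5.0480
Fair forward F* = (S − I)·e^(rT) = (291.28 − 5.0480)·e^0.089200 = 286.2320 × 1.093299 = 312.9372
Market ₹307.70 < fair 312.9372: forward underpriced → reverse cash-and-carry (short the stock, invest proceeds at r, pay the dividends, go long the forward).
Profit at T = |F_mkt − F*| = |307.70 − 312.9372| = ₹5.24 per share

₹5.24 per share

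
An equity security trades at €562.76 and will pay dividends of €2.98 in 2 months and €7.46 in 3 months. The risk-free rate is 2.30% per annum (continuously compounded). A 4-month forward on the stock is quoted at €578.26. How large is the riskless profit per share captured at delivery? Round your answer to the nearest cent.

€21.63 per share

PV(dividends) I = 2.98·e^(−0.0230·2/12) + 7.46·e^(−0.0230·3/12) = 10.3858
Fair forward F* = (S − I)·e^(rT) = (562.76 − 10.3858)·e^0.007667 = 552.3742 × 1.007696 = 556.6253
Market €578.26 > fair 556.6253: forward overpriced → cash-and-carry (borrow at r, buy the stock and collect the dividends, short the forward).
Profit at T = |F_mkt − F*| = |578.26 − 556.6253| = €21.63 per share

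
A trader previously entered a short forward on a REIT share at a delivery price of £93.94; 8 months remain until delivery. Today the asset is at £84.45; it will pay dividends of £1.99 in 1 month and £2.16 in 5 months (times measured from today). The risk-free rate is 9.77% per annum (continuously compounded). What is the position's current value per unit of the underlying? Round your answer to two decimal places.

£7.61

PV(remaining dividends) I = 1.99·e^(−0.0977·1/12) + 2.16·e^(−0.0977·5/12) = 4.0477
Current forward F = (S − I)·e^(rT) = (84.45 − 4.0477)·e^(0.0977·8/12) = 80.4023 × 1.067301 = 85.8135
Value (long) = (F − K)·e^(−rT) = (85.8135 − 93.94) × 0.936943 = -7.6141
Short position value = −(long value) = £7.61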